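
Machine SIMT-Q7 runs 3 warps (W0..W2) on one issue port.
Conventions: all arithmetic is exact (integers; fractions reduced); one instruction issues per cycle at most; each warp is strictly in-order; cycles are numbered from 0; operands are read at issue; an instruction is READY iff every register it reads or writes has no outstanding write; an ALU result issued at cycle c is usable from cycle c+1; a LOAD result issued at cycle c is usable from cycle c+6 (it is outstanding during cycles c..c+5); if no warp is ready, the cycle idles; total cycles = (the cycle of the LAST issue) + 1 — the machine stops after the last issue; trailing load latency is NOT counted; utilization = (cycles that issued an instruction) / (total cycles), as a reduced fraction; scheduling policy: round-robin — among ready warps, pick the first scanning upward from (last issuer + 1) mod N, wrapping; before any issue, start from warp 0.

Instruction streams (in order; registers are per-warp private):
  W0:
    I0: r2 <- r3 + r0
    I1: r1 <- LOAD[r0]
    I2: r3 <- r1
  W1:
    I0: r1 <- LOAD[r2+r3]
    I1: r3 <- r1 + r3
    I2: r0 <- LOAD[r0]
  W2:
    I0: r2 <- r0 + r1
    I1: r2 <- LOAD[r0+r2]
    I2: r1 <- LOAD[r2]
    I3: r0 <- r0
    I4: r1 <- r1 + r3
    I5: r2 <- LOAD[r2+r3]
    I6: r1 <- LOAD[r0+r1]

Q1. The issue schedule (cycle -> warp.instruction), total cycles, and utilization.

cycle 0: W0.I0
cycle 1: W1.I0
cycle 2: W2.I0
cycle 3: W0.I1
cycle 4: W2.I1
cycle 5: idle
cycle 6: idle
cycle 7: W1.I1
cycle 8: W1.I2
cycle 9: W0.I2
cycle 10: W2.I2
cycle 11: W2.I3
cycle 12: idle
cycle 13: idle
cycle 14: idle
cycle 15: idle
cycle 16: W2.I4
cycle 17: W2.I5
cycle 18: W2.I6

Answer: 19 cycles, utilization 13/19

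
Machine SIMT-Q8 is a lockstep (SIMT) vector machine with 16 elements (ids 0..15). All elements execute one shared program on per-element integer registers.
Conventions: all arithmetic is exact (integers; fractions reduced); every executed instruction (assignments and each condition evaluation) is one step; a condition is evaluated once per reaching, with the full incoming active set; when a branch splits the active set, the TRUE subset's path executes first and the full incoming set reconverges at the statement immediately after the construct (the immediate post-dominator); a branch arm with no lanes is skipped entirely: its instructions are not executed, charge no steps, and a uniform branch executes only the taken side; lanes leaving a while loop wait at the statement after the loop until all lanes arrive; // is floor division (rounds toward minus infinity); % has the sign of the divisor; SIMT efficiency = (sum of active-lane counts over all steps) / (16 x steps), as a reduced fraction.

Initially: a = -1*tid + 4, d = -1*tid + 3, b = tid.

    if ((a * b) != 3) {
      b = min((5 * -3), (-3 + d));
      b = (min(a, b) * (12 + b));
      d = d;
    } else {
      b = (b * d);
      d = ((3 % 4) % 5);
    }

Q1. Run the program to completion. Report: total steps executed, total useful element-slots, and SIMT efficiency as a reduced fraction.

Answer: 6 steps, 62 useful, 31/48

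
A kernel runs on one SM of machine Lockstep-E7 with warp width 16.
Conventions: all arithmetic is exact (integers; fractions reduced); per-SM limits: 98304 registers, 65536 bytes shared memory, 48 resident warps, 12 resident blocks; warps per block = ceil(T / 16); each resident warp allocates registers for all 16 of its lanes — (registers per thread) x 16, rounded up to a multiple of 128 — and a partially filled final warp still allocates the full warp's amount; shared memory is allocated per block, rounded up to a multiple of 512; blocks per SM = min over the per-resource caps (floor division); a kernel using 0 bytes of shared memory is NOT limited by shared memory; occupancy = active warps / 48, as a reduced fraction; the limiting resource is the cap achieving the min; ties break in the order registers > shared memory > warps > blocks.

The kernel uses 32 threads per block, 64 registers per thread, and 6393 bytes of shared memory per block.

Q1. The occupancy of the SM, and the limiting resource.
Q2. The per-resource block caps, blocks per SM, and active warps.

Answer: occupancy 3/8, limited by shared memory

registers: 48 blocks
shared memory: 9 blocks
warps: 24 blocks
blocks: 12 blocks

Answer: 9 blocks, 18 active warps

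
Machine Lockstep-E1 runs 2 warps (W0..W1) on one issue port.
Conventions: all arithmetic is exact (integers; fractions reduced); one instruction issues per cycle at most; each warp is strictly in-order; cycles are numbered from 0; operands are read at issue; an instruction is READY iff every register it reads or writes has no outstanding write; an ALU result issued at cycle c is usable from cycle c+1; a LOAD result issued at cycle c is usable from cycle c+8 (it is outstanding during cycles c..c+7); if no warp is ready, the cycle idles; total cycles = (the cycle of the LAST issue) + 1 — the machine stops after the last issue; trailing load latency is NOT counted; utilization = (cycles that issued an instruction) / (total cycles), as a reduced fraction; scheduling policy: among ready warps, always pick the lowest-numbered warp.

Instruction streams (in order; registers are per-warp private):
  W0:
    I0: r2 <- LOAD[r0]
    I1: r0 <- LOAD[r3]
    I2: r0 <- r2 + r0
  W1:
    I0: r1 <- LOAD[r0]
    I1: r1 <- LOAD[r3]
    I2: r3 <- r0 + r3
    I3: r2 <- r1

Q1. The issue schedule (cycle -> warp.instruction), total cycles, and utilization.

cycle 0: W0.I0
cycle 1: W0.I1
cycle 2: W1.I0
cycle 3: idle
cycle 4: idle
cycle 5: idle
cycle 6: idle
cycle 7: idle
cycle 8: idle
cycle 9: W0.I2
cycle 10: W1.I1
cycle 11: W1.I2
cycle 12: idle
cycle 13: idle
cycle 14: idle
cycle 15: idle
cycle 16: idle
cycle 17: idle
cycle 18: W1.I3

Answer: 19 cycles, utilization 7/19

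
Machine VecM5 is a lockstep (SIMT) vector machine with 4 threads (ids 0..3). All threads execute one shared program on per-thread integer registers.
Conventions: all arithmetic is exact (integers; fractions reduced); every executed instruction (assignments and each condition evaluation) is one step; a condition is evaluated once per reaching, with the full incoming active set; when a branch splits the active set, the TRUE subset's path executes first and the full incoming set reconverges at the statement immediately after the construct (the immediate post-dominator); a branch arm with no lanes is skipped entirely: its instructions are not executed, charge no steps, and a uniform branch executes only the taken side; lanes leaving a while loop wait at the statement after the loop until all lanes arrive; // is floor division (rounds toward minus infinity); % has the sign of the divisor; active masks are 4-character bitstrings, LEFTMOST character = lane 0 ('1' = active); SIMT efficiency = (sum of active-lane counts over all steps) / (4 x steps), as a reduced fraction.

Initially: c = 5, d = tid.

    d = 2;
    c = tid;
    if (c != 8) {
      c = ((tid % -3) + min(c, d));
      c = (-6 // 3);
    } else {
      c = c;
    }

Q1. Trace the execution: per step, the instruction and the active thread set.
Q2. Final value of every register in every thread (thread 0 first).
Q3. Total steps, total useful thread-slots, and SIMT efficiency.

step 0: d <- 2                       1111
step 1: c <- tid                     1111
step 2: eval (c != 8)                1111
step 3: c <- ((tid % -3) + min(c, d)) 1111
step 4: c <- (-6 // 3)               1111

Answer: 5 steps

c: -2,-2,-2,-2
d: 2,2,2,2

steps = 5; useful = 20; efficiency = 20/20 = 1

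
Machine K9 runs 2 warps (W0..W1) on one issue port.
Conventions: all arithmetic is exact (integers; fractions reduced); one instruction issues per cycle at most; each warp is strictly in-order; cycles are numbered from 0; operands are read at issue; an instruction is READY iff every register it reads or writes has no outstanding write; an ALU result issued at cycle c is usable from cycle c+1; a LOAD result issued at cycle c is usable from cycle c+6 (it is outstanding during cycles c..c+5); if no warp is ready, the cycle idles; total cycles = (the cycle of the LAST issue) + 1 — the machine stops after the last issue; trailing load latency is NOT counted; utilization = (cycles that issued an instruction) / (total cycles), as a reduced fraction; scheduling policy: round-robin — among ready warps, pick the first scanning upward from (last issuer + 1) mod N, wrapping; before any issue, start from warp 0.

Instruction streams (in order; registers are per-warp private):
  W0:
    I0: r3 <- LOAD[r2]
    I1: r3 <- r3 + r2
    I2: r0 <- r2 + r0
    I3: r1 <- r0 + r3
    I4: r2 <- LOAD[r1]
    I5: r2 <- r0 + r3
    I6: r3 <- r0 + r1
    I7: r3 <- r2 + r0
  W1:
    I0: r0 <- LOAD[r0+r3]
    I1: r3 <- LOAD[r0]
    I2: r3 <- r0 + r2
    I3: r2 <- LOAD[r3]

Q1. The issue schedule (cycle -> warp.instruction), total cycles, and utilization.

cycle 0: W0.I0
cycle 1: W1.I0
cycle 2: idle
cycle 3: idle
cycle 4: idle
cycle 5: idle
cycle 6: W0.I1
cycle 7: W1.I1
cycle 8: W0.I2
cycle 9: W0.I3
cycle 10: W0.I4
cycle 11: idle
cycle 12: idle
cycle 13: W1.I2
cycle 14: W1.I3
cycle 15: idle
cycle 16: W0.I5
cycle 17: W0.I6
cycle 18: W0.I7

Answer: 19 cycles, utilization 12/19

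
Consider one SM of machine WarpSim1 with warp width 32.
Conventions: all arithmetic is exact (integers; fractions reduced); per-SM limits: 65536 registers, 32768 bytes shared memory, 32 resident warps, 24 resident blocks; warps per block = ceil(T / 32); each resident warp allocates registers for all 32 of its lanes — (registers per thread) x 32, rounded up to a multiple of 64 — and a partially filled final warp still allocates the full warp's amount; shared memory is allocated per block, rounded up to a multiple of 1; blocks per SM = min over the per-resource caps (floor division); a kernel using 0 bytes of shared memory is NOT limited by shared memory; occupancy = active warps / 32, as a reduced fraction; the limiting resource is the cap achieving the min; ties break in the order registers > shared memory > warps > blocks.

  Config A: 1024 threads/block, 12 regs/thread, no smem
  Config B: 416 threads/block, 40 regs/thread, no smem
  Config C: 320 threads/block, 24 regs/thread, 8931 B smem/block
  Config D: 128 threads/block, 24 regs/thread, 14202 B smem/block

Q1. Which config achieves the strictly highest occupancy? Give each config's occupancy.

occupancies: A 1, B 13/16, C 15/16, D 1/4

Answer: A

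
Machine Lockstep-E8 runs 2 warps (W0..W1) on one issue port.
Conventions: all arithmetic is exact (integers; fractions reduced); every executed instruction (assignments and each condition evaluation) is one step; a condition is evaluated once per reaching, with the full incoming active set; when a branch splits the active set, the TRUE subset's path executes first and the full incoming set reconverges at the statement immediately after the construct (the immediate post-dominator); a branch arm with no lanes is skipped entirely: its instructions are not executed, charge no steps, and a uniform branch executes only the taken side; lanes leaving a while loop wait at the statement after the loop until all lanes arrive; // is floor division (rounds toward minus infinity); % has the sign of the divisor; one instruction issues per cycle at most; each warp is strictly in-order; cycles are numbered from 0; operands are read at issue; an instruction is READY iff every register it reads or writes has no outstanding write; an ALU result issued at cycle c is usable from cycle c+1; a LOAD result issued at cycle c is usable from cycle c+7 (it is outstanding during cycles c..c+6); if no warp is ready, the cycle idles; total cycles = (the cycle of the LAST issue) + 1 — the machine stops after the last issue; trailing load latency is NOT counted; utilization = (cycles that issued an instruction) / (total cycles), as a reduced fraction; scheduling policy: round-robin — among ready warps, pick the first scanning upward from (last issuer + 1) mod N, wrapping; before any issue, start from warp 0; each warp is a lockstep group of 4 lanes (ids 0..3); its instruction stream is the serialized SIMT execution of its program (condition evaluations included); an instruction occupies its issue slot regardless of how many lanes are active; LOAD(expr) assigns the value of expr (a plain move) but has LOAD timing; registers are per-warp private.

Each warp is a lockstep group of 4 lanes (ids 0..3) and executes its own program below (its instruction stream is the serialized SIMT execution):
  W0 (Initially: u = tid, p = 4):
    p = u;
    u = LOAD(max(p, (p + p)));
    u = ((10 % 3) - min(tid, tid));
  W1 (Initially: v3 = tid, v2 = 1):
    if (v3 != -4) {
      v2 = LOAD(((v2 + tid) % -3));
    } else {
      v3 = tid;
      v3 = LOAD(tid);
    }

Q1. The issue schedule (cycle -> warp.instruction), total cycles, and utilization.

cycle 0: W0.I0
cycle 1: W1.I0
cycle 2: W0.I1
cycle 3: W1.I1
cycle 4: idle
cycle 5: idle
cycle 6: idle
cycle 7: idle
cycle 8: idle
cycle 9: W0.I2

Answer: 10 cycles, utilization 1/2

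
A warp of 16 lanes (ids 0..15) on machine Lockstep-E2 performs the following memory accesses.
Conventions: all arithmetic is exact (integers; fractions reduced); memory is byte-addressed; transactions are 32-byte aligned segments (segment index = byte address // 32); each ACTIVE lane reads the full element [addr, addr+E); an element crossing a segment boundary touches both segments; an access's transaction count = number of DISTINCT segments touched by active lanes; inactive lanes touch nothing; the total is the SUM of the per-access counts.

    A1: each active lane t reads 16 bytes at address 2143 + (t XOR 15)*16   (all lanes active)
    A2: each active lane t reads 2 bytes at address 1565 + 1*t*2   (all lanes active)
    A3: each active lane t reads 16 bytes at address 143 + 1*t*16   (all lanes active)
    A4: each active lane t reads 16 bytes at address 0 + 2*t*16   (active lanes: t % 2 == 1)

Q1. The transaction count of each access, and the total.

A1: 9 transactions
A2: 2 transactions
A3: 9 transactions
A4: 8 transactions

Answer: 9,2,9,8; total 28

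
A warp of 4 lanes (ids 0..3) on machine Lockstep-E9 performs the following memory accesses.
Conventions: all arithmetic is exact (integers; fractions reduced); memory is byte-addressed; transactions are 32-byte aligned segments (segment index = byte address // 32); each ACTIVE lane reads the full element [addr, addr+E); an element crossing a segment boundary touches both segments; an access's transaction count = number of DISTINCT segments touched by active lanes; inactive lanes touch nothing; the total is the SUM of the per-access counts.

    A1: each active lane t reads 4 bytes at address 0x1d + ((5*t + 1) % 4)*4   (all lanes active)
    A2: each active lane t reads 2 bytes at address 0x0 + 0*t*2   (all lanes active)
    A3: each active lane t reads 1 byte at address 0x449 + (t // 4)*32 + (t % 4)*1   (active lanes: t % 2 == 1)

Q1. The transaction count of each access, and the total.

A1: 2 transactions
A2: 1 transaction
A3: 1 transaction

Answer: 2,1,1; total 4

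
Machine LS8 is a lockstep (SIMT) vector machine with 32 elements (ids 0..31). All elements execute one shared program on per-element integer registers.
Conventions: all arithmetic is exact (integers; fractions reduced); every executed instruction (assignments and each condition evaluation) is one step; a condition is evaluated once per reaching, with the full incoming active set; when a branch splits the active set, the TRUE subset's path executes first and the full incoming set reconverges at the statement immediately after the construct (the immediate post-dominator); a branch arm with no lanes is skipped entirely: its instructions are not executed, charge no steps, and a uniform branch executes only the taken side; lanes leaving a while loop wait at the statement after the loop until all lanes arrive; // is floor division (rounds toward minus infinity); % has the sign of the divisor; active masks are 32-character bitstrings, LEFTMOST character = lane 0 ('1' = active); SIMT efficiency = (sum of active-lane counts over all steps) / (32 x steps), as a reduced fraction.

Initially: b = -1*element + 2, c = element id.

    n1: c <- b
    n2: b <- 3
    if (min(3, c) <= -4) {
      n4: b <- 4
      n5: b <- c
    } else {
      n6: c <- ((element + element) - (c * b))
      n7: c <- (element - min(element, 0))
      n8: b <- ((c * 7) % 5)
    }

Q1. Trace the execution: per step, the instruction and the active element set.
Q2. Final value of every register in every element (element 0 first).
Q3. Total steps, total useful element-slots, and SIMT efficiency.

step 0: c <- b                       11111111111111111111111111111111
step 1: b <- 3                       11111111111111111111111111111111
step 2: eval (min(3, c) <= -4)       11111111111111111111111111111111
step 3: b <- 4                       00000011111111111111111111111111
step 4: b <- c                       00000011111111111111111111111111
step 5: c <- ((element + element) - (c * b)) 11111100000000000000000000000000
step 6: c <- (element - min(element, 0)) 11111100000000000000000000000000
step 7: b <- ((c * 7) % 5)           11111100000000000000000000000000

Answer: 8 steps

b: 0,2,4,1,3,0,-4,-5,-6,-7,-8,-9,-10,-11,-12,-13,-14,-15,-16,-17,-18,-19,-20,-21,-22,-23,-24,-25,-26,-27,-28,-29
c: 0,1,2,3,4,5,-4,-5,-6,-7,-8,-9,-10,-11,-12,-13,-14,-15,-16,-17,-18,-19,-20,-21,-22,-23,-24,-25,-26,-27,-28,-29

steps = 8; useful = 166; efficiency = 166/256 = 83/128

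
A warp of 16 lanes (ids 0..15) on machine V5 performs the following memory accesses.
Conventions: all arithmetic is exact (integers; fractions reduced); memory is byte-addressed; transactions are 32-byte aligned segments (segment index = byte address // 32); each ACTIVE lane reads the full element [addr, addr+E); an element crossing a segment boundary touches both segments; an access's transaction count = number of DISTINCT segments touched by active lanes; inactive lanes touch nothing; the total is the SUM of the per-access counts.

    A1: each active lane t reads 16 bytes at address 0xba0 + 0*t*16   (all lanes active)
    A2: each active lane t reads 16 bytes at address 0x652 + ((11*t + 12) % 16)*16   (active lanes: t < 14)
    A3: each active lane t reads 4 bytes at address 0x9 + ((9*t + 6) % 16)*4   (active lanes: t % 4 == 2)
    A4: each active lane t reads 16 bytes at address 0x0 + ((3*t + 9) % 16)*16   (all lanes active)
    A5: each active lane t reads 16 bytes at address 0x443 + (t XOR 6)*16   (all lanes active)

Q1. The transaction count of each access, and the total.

A1: 1 transaction
A2: 9 transactions
A3: 2 transactions
A4: 8 transactions
A5: 9 transactions

Answer: 1,9,2,8,9; total 29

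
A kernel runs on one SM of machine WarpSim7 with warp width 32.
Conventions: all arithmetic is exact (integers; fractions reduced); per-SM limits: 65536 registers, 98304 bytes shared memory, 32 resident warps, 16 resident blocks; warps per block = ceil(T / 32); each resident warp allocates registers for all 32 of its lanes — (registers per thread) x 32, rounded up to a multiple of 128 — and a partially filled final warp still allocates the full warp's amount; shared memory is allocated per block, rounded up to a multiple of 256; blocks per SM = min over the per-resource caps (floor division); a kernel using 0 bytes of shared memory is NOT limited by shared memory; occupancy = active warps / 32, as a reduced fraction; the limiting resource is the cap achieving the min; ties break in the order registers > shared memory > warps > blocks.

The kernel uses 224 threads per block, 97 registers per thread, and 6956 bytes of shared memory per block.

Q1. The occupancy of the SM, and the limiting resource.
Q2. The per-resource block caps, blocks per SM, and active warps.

Answer: occupancy 7/16, limited by registers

registers: 2 blocks
shared memory: 13 blocks
warps: 4 blocks
blocks: 16 blocks

Answer: 2 blocks, 14 active warps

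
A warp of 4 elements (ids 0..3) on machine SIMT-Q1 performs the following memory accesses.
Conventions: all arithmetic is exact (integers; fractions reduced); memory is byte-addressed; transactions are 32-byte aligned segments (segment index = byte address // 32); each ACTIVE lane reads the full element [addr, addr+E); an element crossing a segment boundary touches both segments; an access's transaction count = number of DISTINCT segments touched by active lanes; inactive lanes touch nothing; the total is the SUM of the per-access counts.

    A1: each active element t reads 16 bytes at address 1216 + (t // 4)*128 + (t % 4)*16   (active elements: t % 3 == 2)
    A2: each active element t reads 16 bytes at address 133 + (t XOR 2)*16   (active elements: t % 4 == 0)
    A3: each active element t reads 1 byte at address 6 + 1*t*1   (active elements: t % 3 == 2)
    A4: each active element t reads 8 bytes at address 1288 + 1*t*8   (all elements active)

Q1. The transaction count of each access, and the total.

A1: 1 transaction
A2: 1 transaction
A3: 1 transaction
A4: 2 transactions

Answer: 1,1,1,2; total 5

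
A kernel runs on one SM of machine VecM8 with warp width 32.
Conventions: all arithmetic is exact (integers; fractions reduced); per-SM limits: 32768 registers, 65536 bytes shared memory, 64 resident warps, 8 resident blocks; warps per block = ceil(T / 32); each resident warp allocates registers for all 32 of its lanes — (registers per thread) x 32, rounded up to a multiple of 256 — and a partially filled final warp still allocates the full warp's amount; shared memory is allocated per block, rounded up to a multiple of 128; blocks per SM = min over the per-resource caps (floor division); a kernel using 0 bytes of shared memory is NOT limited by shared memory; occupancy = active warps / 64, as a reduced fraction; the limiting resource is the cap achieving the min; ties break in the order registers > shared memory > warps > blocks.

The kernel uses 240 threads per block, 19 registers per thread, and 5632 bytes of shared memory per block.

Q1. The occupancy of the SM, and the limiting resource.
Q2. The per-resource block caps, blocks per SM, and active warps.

Answer: occupancy 5/8, limited by registers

registers: 5 blocks
shared memory: 11 blocks
warps: 8 blocks
blocks: 8 blocks

Answer: 5 blocks, 40 active warps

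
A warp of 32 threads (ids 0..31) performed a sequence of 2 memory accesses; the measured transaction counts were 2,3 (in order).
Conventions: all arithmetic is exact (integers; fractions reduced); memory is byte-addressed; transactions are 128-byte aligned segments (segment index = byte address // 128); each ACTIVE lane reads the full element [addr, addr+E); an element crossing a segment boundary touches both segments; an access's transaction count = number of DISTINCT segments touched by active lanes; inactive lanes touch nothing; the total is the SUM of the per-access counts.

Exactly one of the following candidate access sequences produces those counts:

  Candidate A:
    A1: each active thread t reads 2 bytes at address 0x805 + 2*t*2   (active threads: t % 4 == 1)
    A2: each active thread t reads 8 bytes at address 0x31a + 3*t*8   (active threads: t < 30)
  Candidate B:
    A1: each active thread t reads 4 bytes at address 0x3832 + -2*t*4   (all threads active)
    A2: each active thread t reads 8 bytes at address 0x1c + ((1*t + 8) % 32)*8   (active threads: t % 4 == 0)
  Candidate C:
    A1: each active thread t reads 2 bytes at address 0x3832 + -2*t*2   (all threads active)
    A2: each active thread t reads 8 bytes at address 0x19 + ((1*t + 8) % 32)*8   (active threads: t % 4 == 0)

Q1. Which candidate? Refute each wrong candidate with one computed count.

A: A1 gives 1 transaction, not 2
B: A1 gives 3 transactions, not 2
C: all counts match (2,3)

Answer: C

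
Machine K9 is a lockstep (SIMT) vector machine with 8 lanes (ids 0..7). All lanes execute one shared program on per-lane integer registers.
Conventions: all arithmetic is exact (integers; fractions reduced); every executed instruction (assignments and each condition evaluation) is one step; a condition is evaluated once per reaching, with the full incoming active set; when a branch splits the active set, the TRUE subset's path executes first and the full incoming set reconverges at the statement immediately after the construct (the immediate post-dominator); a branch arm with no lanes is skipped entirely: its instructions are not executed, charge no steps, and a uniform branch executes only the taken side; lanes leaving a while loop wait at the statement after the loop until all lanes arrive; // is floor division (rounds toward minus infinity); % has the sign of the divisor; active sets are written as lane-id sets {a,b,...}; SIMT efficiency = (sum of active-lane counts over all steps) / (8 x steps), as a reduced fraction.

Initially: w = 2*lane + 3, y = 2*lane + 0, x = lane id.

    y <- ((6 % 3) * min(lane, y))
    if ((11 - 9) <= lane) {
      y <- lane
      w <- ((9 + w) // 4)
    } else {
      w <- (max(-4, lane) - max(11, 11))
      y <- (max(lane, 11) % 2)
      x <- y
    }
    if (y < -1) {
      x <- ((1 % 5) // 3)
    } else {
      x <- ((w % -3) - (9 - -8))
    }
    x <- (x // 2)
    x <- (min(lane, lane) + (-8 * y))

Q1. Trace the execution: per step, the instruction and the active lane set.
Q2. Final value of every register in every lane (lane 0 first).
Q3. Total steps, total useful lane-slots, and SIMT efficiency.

step 0: y <- ((6 % 3) * min(lane, y)) {0,1,2,3,4,5,6,7}
step 1: eval ((11 - 9) <= lane)      {0,1,2,3,4,5,6,7}
step 2: y <- lane                    {2,3,4,5,6,7}
step 3: w <- ((9 + w) // 4)          {2,3,4,5,6,7}
step 4: w <- (max(-4, lane) - max(11, 11)) {0,1}
step 5: y <- (max(lane, 11) % 2)     {0,1}
step 6: x <- y                       {0,1}
step 7: eval (y < -1)                {0,1,2,3,4,5,6,7}
step 8: x <- ((w % -3) - (9 - -8))   {0,1,2,3,4,5,6,7}
step 9: x <- (x // 2)                {0,1,2,3,4,5,6,7}
step 10: x <- (min(lane, lane) + (-8 * y)) {0,1,2,3,4,5,6,7}

Answer: 11 steps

w: -11,-10,4,4,5,5,6,6
y: 1,1,2,3,4,5,6,7
x: -8,-7,-14,-21,-28,-35,-42,-49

steps = 11; useful = 66; efficiency = 66/88 = 3/4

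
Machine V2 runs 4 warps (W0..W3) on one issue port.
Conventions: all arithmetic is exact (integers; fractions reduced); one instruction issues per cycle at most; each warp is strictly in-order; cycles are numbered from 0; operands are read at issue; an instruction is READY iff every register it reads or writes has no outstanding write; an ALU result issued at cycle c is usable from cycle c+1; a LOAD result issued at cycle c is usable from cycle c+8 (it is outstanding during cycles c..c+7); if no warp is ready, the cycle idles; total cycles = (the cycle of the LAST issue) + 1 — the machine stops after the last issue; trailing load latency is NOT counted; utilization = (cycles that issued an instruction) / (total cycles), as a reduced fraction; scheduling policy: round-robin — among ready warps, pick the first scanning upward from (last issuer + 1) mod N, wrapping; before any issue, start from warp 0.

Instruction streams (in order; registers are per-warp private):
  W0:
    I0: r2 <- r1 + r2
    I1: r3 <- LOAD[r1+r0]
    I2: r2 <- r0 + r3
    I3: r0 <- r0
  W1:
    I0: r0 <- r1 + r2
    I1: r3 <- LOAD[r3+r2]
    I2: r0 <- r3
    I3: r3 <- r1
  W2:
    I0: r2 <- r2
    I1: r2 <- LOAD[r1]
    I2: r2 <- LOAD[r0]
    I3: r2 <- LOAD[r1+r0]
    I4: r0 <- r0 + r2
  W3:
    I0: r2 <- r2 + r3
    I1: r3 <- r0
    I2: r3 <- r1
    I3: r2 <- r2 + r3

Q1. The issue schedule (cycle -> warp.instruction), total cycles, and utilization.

cycle 0: W0.I0
cycle 1: W1.I0
cycle 2: W2.I0
cycle 3: W3.I0
cycle 4: W0.I1
cycle 5: W1.I1
cycle 6: W2.I1
cycle 7: W3.I1
cycle 8: W3.I2
cycle 9: W3.I3
cycle 10: idle
cycle 11: idle
cycle 12: W0.I2
cycle 13: W1.I2
cycle 14: W2.I2
cycle 15: W0.I3
cycle 16: W1.I3
cycle 17: idle
cycle 18: idle
cycle 19: idle
cycle 20: idle
cycle 21: idle
cycle 22: W2.I3
cycle 23: idle
cycle 24: idle
cycle 25: idle
cycle 26: idle
cycle 27: idle
cycle 28: idle
cycle 29: idle
cycle 30: W2.I4

Answer: 31 cycles, utilization 17/31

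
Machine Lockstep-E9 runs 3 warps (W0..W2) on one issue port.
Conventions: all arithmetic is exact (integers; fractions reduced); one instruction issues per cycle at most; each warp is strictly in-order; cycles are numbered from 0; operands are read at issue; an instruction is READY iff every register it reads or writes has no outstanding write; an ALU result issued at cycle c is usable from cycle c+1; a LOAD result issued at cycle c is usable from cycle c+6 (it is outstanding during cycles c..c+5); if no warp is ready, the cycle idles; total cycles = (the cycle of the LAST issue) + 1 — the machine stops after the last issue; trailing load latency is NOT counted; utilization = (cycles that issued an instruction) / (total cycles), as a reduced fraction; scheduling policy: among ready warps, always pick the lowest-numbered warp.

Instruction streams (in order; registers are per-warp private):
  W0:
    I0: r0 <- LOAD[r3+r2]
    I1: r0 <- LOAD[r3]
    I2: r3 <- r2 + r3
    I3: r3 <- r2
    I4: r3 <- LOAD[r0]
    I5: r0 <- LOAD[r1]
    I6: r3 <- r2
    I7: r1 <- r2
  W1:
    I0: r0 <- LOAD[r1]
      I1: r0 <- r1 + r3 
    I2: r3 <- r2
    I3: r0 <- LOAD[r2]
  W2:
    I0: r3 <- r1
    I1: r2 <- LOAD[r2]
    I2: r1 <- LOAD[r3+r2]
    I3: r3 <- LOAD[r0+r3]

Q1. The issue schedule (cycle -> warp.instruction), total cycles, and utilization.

cycle 0: W0.I0
cycle 1: W1.I0
cycle 2: W2.I0
cycle 3: W2.I1
cycle 4: idle
cycle 5: idle
cycle 6: W0.I1
cycle 7: W0.I2
cycle 8: W0.I3
cycle 9: W1.I1
cycle 10: W1.I2
cycle 11: W1.I3
cycle 12: W0.I4
cycle 13: W0.I5
cycle 14: W2.I2
cycle 15: W2.I3
cycle 16: idle
cycle 17: idle
cycle 18: W0.I6
cycle 19: W0.I7

Answer: 20 cycles, utilization 4/5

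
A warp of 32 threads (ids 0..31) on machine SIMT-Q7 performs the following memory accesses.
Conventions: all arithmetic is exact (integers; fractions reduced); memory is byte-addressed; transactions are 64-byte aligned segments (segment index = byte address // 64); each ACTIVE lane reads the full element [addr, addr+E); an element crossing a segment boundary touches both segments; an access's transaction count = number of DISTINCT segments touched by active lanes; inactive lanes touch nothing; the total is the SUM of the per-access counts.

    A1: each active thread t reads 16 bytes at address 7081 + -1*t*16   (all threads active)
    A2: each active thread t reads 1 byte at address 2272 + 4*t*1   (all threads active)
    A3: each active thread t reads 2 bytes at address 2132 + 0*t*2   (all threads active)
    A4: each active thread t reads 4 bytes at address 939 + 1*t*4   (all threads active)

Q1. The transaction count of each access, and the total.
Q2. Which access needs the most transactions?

A1: 9 transactions
A2: 3 transactions
A3: 1 transaction
A4: 3 transactions

Answer: 9,3,1,3; total 16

Answer: A1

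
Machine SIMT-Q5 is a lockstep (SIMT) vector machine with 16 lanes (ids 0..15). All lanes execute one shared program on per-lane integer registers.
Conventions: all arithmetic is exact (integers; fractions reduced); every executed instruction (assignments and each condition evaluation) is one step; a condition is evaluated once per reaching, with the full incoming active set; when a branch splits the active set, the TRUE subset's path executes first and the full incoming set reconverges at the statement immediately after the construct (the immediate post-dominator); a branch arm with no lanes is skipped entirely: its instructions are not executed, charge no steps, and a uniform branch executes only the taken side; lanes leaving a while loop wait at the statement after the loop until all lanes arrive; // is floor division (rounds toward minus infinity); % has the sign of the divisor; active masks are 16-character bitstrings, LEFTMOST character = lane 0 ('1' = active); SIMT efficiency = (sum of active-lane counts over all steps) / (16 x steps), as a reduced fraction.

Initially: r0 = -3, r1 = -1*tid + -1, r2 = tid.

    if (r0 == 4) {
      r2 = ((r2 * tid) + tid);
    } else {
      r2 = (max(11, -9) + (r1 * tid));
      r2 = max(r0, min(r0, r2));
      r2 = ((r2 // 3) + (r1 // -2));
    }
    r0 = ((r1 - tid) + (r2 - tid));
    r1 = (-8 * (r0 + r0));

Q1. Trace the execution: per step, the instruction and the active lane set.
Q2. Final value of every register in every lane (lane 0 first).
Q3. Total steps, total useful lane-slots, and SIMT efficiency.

step 0: eval (r0 == 4)               1111111111111111
step 1: r2 <- (max(11, -9) + (r1 * tid)) 1111111111111111
step 2: r2 <- max(r0, min(r0, r2))   1111111111111111
step 3: r2 <- ((r2 // 3) + (r1 // -2)) 1111111111111111
step 4: r0 <- ((r1 - tid) + (r2 - tid)) 1111111111111111
step 5: r1 <- (-8 * (r0 + r0))       1111111111111111

Answer: 6 steps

r0: -2,-4,-7,-9,-12,-14,-17,-19,-22,-24,-27,-29,-32,-34,-37,-39
r1: 32,64,112,144,192,224,272,304,352,384,432,464,512,544,592,624
r2: -1,0,0,1,1,2,2,3,3,4,4,5,5,6,6,7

steps = 6; useful = 96; efficiency = 96/96 = 1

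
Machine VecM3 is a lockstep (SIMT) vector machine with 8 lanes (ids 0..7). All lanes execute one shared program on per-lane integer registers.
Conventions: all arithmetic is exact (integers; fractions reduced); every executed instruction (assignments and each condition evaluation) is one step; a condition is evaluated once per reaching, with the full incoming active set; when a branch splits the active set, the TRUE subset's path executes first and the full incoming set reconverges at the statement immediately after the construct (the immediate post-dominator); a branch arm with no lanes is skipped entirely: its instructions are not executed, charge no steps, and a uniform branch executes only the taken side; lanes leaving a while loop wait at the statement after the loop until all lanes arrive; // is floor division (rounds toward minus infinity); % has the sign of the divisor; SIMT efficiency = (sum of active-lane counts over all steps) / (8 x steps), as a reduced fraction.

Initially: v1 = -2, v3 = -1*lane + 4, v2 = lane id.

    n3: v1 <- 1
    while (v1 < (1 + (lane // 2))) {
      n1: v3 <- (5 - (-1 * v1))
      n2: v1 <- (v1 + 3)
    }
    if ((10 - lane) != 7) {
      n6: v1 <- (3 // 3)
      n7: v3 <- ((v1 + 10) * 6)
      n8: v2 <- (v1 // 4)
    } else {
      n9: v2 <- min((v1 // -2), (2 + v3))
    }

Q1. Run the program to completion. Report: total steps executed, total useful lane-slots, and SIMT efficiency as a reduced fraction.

Answer: 10 steps, 64 useful, 4/5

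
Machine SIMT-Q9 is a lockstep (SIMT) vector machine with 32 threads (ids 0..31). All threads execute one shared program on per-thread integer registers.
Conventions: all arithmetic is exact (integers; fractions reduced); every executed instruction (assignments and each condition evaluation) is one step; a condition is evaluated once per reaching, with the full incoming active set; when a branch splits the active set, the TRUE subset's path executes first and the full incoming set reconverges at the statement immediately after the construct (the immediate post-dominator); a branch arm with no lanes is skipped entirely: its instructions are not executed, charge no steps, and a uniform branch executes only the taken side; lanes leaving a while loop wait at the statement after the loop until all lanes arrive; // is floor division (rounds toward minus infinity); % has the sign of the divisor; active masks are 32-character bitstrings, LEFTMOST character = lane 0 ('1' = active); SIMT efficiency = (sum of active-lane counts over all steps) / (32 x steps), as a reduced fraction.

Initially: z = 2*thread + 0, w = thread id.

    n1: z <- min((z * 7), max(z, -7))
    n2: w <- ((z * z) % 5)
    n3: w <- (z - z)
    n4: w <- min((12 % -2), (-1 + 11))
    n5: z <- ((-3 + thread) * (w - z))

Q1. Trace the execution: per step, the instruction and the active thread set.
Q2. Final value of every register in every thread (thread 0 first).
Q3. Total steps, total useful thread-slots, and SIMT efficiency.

step 0: z <- min((z * 7), max(z, -7)) 11111111111111111111111111111111
step 1: w <- ((z * z) % 5)           11111111111111111111111111111111
step 2: w <- (z - z)                 11111111111111111111111111111111
step 3: w <- min((12 % -2), (-1 + 11)) 11111111111111111111111111111111
step 4: z <- ((-3 + thread) * (w - z)) 11111111111111111111111111111111

Answer: 5 steps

z: 0,4,4,0,-8,-20,-36,-56,-80,-108,-140,-176,-216,-260,-308,-360,-416,-476,-540,-608,-680,-756,-836,-920,-1008,-1100,-1196,-1296,-1400,-1508,-1620,-1736
w: 0,0,0,0,0,0,0,0,0,0,0,0,0,0,0,0,0,0,0,0,0,0,0,0,0,0,0,0,0,0,0,0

steps = 5; useful = 160; efficiency = 160/160 = 1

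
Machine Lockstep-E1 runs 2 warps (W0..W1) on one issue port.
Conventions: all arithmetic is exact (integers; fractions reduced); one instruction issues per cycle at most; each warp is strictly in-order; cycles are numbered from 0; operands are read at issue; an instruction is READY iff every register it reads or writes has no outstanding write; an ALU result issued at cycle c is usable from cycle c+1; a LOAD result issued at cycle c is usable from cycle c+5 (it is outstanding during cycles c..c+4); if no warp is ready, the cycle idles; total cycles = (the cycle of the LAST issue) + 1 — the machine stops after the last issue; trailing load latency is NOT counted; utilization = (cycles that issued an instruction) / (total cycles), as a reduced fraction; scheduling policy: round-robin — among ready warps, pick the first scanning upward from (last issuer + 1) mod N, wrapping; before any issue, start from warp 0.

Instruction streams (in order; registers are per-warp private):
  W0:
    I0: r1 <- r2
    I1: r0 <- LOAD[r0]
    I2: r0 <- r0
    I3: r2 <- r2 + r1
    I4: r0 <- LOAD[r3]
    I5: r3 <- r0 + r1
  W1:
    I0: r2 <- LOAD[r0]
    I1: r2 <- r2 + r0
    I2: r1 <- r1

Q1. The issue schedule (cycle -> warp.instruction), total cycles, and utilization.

cycle 0: W0.I0
cycle 1: W1.I0
cycle 2: W0.I1
cycle 3: idle
cycle 4: idle
cycle 5: idle
cycle 6: W1.I1
cycle 7: W0.I2
cycle 8: W1.I2
cycle 9: W0.I3
cycle 10: W0.I4
cycle 11: idle
cycle 12: idle
cycle 13: idle
cycle 14: idle
cycle 15: W0.I5

Answer: 16 cycles, utilization 9/16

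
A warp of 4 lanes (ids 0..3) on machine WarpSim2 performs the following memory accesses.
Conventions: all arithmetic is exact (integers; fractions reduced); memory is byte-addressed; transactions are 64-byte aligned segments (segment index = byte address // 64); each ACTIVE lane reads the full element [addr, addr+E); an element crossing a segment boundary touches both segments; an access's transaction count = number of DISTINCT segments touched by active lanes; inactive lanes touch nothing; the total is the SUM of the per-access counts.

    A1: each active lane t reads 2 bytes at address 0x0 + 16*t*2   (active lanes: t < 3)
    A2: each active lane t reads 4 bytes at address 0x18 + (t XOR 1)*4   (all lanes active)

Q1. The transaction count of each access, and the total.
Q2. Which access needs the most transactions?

A1: 2 transactions
A2: 1 transaction

Answer: 2,1; total 3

Answer: A1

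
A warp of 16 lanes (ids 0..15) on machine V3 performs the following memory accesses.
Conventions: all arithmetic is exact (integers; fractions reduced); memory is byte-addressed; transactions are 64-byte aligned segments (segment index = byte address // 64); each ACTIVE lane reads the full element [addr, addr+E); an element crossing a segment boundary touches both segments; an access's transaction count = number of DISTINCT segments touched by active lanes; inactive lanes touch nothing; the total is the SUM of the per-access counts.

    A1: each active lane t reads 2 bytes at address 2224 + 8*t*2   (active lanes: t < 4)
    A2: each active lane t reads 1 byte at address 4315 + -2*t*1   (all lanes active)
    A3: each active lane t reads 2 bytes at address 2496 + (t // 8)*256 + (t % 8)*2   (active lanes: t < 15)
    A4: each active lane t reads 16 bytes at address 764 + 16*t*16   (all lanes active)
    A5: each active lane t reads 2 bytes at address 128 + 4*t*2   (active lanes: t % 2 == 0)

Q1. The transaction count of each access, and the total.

A1: 2 transactions
A2: 2 transactions
A3: 2 transactions
A4: 32 transactions
A5: 2 transactions

Answer: 2,2,2,32,2; total 40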